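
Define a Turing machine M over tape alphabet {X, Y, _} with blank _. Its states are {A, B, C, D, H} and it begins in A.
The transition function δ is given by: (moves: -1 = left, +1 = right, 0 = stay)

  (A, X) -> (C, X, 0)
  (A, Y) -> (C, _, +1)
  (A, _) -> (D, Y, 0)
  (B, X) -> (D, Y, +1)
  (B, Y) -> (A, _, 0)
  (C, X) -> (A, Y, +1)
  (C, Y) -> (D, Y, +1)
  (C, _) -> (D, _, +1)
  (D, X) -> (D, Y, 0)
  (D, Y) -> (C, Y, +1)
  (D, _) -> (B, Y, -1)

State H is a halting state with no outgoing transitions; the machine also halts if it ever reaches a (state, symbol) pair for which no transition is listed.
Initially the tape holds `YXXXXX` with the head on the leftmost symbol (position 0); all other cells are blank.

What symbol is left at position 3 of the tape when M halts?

Y

state=A head=0 tape=[Y]XXXXX___   (A,Y)→(C,_,+1)
state=C head=1 tape=_[X]XXXX___   (C,X)→(A,Y,+1)
state=A head=2 tape=_Y[X]XXX___   (A,X)→(C,X,0)
state=C head=2 tape=_Y[X]XXX___   (C,X)→(A,Y,+1)
state=A head=3 tape=_YY[X]XX___   (A,X)→(C,X,0)
state=C head=3 tape=_YY[X]XX___   (C,X)→(A,Y,+1)
state=A head=4 tape=_YYY[X]X___   (A,X)→(C,X,0)
state=C head=4 tape=_YYY[X]X___   (C,X)→(A,Y,+1)
state=A head=5 tape=_YYYY[X]___   (A,X)→(C,X,0)
state=C head=5 tape=_YYYY[X]___   (C,X)→(A,Y,+1)
state=A head=6 tape=_YYYYY[_]__   (A,_)→(D,Y,0)
state=D head=6 tape=_YYYYY[Y]__   (D,Y)→(C,Y,+1)
state=C head=7 tape=_YYYYYY[_]_   (C,_)→(D,_,+1)
state=D head=8 tape=_YYYYYY_[_]   (D,_)→(B,Y,-1)
state=B head=7 tape=_YYYYYY[_]Y
Cell 3 holds Y when M halts.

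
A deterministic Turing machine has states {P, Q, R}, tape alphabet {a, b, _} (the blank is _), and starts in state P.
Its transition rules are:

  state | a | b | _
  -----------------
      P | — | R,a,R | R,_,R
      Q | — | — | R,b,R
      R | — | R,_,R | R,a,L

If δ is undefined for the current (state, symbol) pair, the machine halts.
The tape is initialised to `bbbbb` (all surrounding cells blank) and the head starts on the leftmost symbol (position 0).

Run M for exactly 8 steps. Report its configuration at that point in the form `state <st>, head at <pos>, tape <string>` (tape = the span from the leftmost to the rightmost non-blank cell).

state R, head at 2, tape a__aaa

P | [b]bbbb_   read b → write a, move R, go to R
R | a[b]bbb_   read b → write _, move R, go to R
R | a_[b]bb_   read b → write _, move R, go to R
R | a__[b]b_   read b → write _, move R, go to R
R | a___[b]_   read b → write _, move R, go to R
R | a____[_]   read _ → write a, move L, go to R
R | a___[_]a   read _ → write a, move L, go to R
R | a__[_]aa   read _ → write a, move L, go to R
R | a_[_]aaa
After 8 steps: state R, head at 2, tape a__aaa.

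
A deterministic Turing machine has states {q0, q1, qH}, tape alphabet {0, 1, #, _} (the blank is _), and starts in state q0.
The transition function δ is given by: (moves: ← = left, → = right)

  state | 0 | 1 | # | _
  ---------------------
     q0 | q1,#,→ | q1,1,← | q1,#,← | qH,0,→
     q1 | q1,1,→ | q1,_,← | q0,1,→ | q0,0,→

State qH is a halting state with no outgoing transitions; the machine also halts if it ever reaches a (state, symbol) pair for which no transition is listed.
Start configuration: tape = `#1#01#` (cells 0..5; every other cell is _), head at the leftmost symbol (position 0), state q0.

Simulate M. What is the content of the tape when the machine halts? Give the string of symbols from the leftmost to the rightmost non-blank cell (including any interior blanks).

00_1#01#

state=q0 head=0 tape=__[#]1#01#   (q0,#)→(q1,#,←)
state=q1 head=-1 tape=_[_]#1#01#   (q1,_)→(q0,0,→)
state=q0 head=0 tape=_0[#]1#01#   (q0,#)→(q1,#,←)
state=q1 head=-1 tape=_[0]#1#01#   (q1,0)→(q1,1,→)
state=q1 head=0 tape=_1[#]1#01#   (q1,#)→(q0,1,→)
state=q0 head=1 tape=_11[1]#01#   (q0,1)→(q1,1,←)
state=q1 head=0 tape=_1[1]1#01#   (q1,1)→(q1,_,←)
state=q1 head=-1 tape=_[1]_1#01#   (q1,1)→(q1,_,←)
state=q1 head=-2 tape=[_]__1#01#   (q1,_)→(q0,0,→)
state=q0 head=-1 tape=0[_]_1#01#   (q0,_)→(qH,0,→)
state=qH head=0 tape=00[_]1#01#
The non-blank tape span at halt is 00_1#01#.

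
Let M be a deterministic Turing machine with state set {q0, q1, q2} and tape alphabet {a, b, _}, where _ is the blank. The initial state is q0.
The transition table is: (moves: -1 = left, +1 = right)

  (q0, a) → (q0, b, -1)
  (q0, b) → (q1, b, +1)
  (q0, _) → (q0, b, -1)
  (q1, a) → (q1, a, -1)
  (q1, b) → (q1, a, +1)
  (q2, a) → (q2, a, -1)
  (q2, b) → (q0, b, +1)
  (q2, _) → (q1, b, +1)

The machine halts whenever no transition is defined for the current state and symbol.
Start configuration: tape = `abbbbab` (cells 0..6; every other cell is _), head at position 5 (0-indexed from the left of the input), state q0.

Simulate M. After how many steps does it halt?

q0 | abbbb[a]b_   read a → write b, move -1, go to q0
q0 | abbb[b]bb_   read b → write b, move +1, go to q1
q1 | abbbb[b]b_   read b → write a, move +1, go to q1
q1 | abbbba[b]_   read b → write a, move +1, go to q1
q1 | abbbbaa[_]
M halts after 4 transitions.

4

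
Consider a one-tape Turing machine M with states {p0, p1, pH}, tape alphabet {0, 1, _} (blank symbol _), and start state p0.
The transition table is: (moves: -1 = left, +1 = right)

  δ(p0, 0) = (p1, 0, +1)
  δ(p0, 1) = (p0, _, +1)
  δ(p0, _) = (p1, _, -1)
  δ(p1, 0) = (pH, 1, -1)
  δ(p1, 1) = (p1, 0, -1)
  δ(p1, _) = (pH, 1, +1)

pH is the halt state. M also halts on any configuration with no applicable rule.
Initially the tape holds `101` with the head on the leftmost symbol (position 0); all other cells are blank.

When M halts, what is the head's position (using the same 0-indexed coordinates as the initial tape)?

0

p0 | [1]01   read 1 → write _, move +1, go to p0
p0 | _[0]1   read 0 → write 0, move +1, go to p1
p1 | _0[1]   read 1 → write 0, move -1, go to p1
p1 | _[0]0   read 0 → write 1, move -1, go to pH
pH | [_]10
At halt the head is at cell 0.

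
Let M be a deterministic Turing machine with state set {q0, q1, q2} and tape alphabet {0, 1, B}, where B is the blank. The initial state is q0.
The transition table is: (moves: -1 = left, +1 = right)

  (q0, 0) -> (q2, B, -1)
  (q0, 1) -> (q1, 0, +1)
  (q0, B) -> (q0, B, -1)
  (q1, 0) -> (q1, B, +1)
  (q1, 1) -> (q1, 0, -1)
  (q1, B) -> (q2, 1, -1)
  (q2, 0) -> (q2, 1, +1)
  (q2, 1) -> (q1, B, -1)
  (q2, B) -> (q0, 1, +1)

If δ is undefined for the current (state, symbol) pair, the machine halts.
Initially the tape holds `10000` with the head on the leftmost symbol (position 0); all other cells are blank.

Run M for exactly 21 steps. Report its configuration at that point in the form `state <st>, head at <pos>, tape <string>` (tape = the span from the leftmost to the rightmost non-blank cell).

state q1, head at 7, tape 0B10B10

q0 | [1]0000BBB   read 1 → write 0, move +1, go to q1
q1 | 0[0]000BBB   read 0 → write B, move +1, go to q1
q1 | 0B[0]00BBB   read 0 → write B, move +1, go to q1
q1 | 0BB[0]0BBB   read 0 → write B, move +1, go to q1
q1 | 0BBB[0]BBB   read 0 → write B, move +1, go to q1
q1 | 0BBBB[B]BB   read B → write 1, move -1, go to q2
q2 | 0BBB[B]1BB   read B → write 1, move +1, go to q0
q0 | 0BBB1[1]BB   read 1 → write 0, move +1, go to q1
q1 | 0BBB10[B]B   read B → write 1, move -1, go to q2
q2 | 0BBB1[0]1B   read 0 → write 1, move +1, go to q2
q2 | 0BBB11[1]B   read 1 → write B, move -1, go to q1
q1 | 0BBB1[1]BB   read 1 → write 0, move -1, go to q1
q1 | 0BBB[1]0BB   read 1 → write 0, move -1, go to q1
q1 | 0BB[B]00BB   read B → write 1, move -1, go to q2
q2 | 0B[B]100BB   read B → write 1, move +1, go to q0
q0 | 0B1[1]00BB   read 1 → write 0, move +1, go to q1
q1 | 0B10[0]0BB   read 0 → write B, move +1, go to q1
q1 | 0B10B[0]BB   read 0 → write B, move +1, go to q1
q1 | 0B10BB[B]B   read B → write 1, move -1, go to q2
q2 | 0B10B[B]1B   read B → write 1, move +1, go to q0
q0 | 0B10B1[1]B   read 1 → write 0, move +1, go to q1
q1 | 0B10B10[B]
After 21 steps: state q1, head at 7, tape 0B10B10.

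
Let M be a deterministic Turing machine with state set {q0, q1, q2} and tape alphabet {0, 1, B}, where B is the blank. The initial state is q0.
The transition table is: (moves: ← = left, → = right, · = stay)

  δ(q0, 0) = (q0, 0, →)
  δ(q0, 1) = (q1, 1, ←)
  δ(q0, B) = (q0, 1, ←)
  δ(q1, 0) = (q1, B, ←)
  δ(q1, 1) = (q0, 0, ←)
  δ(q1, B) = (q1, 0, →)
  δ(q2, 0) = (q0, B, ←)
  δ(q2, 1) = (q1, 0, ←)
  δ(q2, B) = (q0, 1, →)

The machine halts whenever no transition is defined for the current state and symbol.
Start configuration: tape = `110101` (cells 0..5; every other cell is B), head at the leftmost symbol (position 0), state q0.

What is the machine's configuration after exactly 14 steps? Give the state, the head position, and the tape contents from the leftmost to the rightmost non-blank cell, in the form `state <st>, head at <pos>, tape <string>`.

q0 | BB[1]10101   read 1 → write 1, move ←, go to q1
q1 | B[B]110101   read B → write 0, move →, go to q1
q1 | B0[1]10101   read 1 → write 0, move ←, go to q0
q0 | B[0]010101   read 0 → write 0, move →, go to q0
q0 | B0[0]10101   read 0 → write 0, move →, go to q0
q0 | B00[1]0101   read 1 → write 1, move ←, go to q1
q1 | B0[0]10101   read 0 → write B, move ←, go to q1
q1 | B[0]B10101   read 0 → write B, move ←, go to q1
q1 | [B]BB10101   read B → write 0, move →, go to q1
q1 | 0[B]B10101   read B → write 0, move →, go to q1
q1 | 00[B]10101   read B → write 0, move →, go to q1
q1 | 000[1]0101   read 1 → write 0, move ←, go to q0
q0 | 00[0]00101   read 0 → write 0, move →, go to q0
q0 | 000[0]0101   read 0 → write 0, move →, go to q0
q0 | 0000[0]101
After 14 steps: state q0, head at 2, tape 00000101.

state q0, head at 2, tape 00000101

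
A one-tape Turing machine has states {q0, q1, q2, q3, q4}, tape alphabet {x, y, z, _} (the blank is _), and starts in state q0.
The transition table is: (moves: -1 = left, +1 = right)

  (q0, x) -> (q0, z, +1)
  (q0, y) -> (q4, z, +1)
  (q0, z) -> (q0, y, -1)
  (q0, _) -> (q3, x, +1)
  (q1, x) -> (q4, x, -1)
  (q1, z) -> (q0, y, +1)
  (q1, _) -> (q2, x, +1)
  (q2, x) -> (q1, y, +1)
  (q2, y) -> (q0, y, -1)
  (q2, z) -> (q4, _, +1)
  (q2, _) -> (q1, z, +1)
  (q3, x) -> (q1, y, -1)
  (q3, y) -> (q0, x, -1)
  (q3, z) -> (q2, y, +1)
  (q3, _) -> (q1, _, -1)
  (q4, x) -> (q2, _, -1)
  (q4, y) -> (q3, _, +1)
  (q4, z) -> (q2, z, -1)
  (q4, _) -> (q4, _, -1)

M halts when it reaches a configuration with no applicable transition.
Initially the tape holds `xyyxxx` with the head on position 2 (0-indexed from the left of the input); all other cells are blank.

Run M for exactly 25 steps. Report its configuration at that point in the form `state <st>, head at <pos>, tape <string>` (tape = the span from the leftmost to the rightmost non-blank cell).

state q3, head at 7, tape xxzxzyx

q0 | xy[y]xxx__   read y → write z, move +1, go to q4
q4 | xyz[x]xx__   read x → write _, move -1, go to q2
q2 | xy[z]_xx__   read z → write _, move +1, go to q4
q4 | xy_[_]xx__   read _ → write _, move -1, go to q4
q4 | xy[_]_xx__   read _ → write _, move -1, go to q4
q4 | x[y]__xx__   read y → write _, move +1, go to q3
q3 | x_[_]_xx__   read _ → write _, move -1, go to q1
q1 | x[_]__xx__   read _ → write x, move +1, go to q2
q2 | xx[_]_xx__   read _ → write z, move +1, go to q1
q1 | xxz[_]xx__   read _ → write x, move +1, go to q2
q2 | xxzx[x]x__   read x → write y, move +1, go to q1
q1 | xxzxy[x]__   read x → write x, move -1, go to q4
q4 | xxzx[y]x__   read y → write _, move +1, go to q3
q3 | xxzx_[x]__   read x → write y, move -1, go to q1
q1 | xxzx[_]y__   read _ → write x, move +1, go to q2
q2 | xxzxx[y]__   read y → write y, move -1, go to q0
q0 | xxzx[x]y__   read x → write z, move +1, go to q0
q0 | xxzxz[y]__   read y → write z, move +1, go to q4
q4 | xxzxzz[_]_   read _ → write _, move -1, go to q4
q4 | xxzxz[z]__   read z → write z, move -1, go to q2
q2 | xxzx[z]z__   read z → write _, move +1, go to q4
q4 | xxzx_[z]__   read z → write z, move -1, go to q2
q2 | xxzx[_]z__   read _ → write z, move +1, go to q1
q1 | xxzxz[z]__   read z → write y, move +1, go to q0
q0 | xxzxzy[_]_   read _ → write x, move +1, go to q3
q3 | xxzxzyx[_]
After 25 steps: state q3, head at 7, tape xxzxzyx.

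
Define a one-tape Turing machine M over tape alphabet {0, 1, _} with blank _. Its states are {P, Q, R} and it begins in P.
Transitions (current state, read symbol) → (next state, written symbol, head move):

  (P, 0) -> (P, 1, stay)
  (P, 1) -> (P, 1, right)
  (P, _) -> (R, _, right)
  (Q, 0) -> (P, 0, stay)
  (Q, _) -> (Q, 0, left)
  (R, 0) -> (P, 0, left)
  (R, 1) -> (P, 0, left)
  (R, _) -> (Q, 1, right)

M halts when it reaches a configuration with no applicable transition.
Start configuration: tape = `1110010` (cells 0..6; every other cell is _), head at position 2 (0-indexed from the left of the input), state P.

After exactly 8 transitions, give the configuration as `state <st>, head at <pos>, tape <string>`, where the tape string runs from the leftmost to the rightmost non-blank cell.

state P, head at 7, tape 1111111

state=P head=2 tape=11[1]0010_   (P,1)→(P,1,right)
state=P head=3 tape=111[0]010_   (P,0)→(P,1,stay)
state=P head=3 tape=111[1]010_   (P,1)→(P,1,right)
state=P head=4 tape=1111[0]10_   (P,0)→(P,1,stay)
state=P head=4 tape=1111[1]10_   (P,1)→(P,1,right)
state=P head=5 tape=11111[1]0_   (P,1)→(P,1,right)
state=P head=6 tape=111111[0]_   (P,0)→(P,1,stay)
state=P head=6 tape=111111[1]_   (P,1)→(P,1,right)
state=P head=7 tape=1111111[_]
After 8 steps: state P, head at 7, tape 1111111.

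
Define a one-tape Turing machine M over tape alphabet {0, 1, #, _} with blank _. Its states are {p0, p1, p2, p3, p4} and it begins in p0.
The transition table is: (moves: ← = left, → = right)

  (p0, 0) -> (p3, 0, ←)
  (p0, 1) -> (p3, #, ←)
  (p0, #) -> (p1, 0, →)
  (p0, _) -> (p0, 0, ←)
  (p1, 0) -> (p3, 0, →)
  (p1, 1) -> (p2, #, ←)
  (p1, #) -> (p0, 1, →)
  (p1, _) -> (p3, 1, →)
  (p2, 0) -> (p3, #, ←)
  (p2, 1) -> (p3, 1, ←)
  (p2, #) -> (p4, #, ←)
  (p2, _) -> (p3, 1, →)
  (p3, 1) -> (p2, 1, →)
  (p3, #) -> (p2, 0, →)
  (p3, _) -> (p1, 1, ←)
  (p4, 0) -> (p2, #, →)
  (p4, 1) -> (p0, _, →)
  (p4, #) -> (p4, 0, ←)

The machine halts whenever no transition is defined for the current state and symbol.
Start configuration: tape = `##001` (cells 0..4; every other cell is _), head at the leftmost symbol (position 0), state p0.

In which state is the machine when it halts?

p3

p0 | [#]#001__   read # → write 0, move →, go to p1
p1 | 0[#]001__   read # → write 1, move →, go to p0
p0 | 01[0]01__   read 0 → write 0, move ←, go to p3
p3 | 0[1]001__   read 1 → write 1, move →, go to p2
p2 | 01[0]01__   read 0 → write #, move ←, go to p3
p3 | 0[1]#01__   read 1 → write 1, move →, go to p2
p2 | 01[#]01__   read # → write #, move ←, go to p4
p4 | 0[1]#01__   read 1 → write _, move →, go to p0
p0 | 0_[#]01__   read # → write 0, move →, go to p1
p1 | 0_0[0]1__   read 0 → write 0, move →, go to p3
p3 | 0_00[1]__   read 1 → write 1, move →, go to p2
p2 | 0_001[_]_   read _ → write 1, move →, go to p3
p3 | 0_0011[_]   read _ → write 1, move ←, go to p1
p1 | 0_001[1]1   read 1 → write #, move ←, go to p2
p2 | 0_00[1]#1   read 1 → write 1, move ←, go to p3
p3 | 0_0[0]1#1
No transition is defined for (p3, 0); M halts in state p3.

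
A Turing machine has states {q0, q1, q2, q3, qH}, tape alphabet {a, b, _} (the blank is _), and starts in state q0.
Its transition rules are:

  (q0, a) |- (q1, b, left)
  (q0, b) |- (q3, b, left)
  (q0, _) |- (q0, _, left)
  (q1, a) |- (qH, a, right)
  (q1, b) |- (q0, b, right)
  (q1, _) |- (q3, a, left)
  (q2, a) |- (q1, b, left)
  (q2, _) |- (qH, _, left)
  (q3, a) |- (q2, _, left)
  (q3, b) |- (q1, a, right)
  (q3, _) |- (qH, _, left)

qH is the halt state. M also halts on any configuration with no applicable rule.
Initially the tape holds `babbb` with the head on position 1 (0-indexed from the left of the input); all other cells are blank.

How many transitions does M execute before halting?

19

state=q0 head=1 tape=b[a]bbb_   (q0,a)→(q1,b,left)
state=q1 head=0 tape=[b]bbbb_   (q1,b)→(q0,b,right)
state=q0 head=1 tape=b[b]bbb_   (q0,b)→(q3,b,left)
state=q3 head=0 tape=[b]bbbb_   (q3,b)→(q1,a,right)
state=q1 head=1 tape=a[b]bbb_   (q1,b)→(q0,b,right)
state=q0 head=2 tape=ab[b]bb_   (q0,b)→(q3,b,left)
state=q3 head=1 tape=a[b]bbb_   (q3,b)→(q1,a,right)
state=q1 head=2 tape=aa[b]bb_   (q1,b)→(q0,b,right)
state=q0 head=3 tape=aab[b]b_   (q0,b)→(q3,b,left)
state=q3 head=2 tape=aa[b]bb_   (q3,b)→(q1,a,right)
state=q1 head=3 tape=aaa[b]b_   (q1,b)→(q0,b,right)
state=q0 head=4 tape=aaab[b]_   (q0,b)→(q3,b,left)
state=q3 head=3 tape=aaa[b]b_   (q3,b)→(q1,a,right)
state=q1 head=4 tape=aaaa[b]_   (q1,b)→(q0,b,right)
state=q0 head=5 tape=aaaab[_]   (q0,_)→(q0,_,left)
state=q0 head=4 tape=aaaa[b]_   (q0,b)→(q3,b,left)
state=q3 head=3 tape=aaa[a]b_   (q3,a)→(q2,_,left)
state=q2 head=2 tape=aa[a]_b_   (q2,a)→(q1,b,left)
state=q1 head=1 tape=a[a]b_b_   (q1,a)→(qH,a,right)
state=qH head=2 tape=aa[b]_b_
M halts after 19 transitions.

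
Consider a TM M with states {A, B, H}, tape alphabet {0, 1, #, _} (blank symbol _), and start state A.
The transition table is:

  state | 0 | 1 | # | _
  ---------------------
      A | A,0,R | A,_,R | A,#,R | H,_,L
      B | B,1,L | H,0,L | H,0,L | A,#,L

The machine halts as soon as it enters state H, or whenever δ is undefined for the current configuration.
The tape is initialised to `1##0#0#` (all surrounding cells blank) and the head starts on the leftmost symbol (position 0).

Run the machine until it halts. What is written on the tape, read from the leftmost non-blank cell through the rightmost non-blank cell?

state=A head=0 tape=[1]##0#0#_   (A,1)→(A,_,R)
state=A head=1 tape=_[#]#0#0#_   (A,#)→(A,#,R)
state=A head=2 tape=_#[#]0#0#_   (A,#)→(A,#,R)
state=A head=3 tape=_##[0]#0#_   (A,0)→(A,0,R)
state=A head=4 tape=_##0[#]0#_   (A,#)→(A,#,R)
state=A head=5 tape=_##0#[0]#_   (A,0)→(A,0,R)
state=A head=6 tape=_##0#0[#]_   (A,#)→(A,#,R)
state=A head=7 tape=_##0#0#[_]   (A,_)→(H,_,L)
state=H head=6 tape=_##0#0[#]_
The non-blank tape span at halt is ##0#0#.

##0#0#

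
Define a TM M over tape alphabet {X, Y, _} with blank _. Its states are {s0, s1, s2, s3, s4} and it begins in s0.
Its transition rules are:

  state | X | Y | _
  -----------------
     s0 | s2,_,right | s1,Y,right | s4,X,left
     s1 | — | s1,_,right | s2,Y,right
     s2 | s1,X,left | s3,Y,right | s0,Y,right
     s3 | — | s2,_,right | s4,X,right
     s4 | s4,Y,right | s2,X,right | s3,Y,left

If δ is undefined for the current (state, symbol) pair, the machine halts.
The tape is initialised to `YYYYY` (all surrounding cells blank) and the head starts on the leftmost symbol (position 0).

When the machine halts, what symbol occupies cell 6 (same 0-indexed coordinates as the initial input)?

X

state=s0 head=0 tape=[Y]YYYY___   (s0,Y)→(s1,Y,right)
state=s1 head=1 tape=Y[Y]YYY___   (s1,Y)→(s1,_,right)
state=s1 head=2 tape=Y_[Y]YY___   (s1,Y)→(s1,_,right)
state=s1 head=3 tape=Y__[Y]Y___   (s1,Y)→(s1,_,right)
state=s1 head=4 tape=Y___[Y]___   (s1,Y)→(s1,_,right)
state=s1 head=5 tape=Y____[_]__   (s1,_)→(s2,Y,right)
state=s2 head=6 tape=Y____Y[_]_   (s2,_)→(s0,Y,right)
state=s0 head=7 tape=Y____YY[_]   (s0,_)→(s4,X,left)
state=s4 head=6 tape=Y____Y[Y]X   (s4,Y)→(s2,X,right)
state=s2 head=7 tape=Y____YX[X]   (s2,X)→(s1,X,left)
state=s1 head=6 tape=Y____Y[X]X
Cell 6 holds X when M halts.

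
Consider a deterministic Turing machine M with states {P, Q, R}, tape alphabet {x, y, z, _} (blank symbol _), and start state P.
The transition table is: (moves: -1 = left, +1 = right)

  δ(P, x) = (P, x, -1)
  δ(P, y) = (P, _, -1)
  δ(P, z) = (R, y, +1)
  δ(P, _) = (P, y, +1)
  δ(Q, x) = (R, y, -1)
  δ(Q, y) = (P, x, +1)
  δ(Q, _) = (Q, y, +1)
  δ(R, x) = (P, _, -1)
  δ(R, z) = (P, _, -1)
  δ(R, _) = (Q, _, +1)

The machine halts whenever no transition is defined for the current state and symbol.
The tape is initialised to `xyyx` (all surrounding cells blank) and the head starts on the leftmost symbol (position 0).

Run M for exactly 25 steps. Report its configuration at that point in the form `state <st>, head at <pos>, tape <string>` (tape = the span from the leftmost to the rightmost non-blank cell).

state P, head at -5, tape xyyx

state=P head=0 tape=_____[x]yyx   (P,x)→(P,x,-1)
state=P head=-1 tape=____[_]xyyx   (P,_)→(P,y,+1)
state=P head=0 tape=____y[x]yyx   (P,x)→(P,x,-1)
state=P head=-1 tape=____[y]xyyx   (P,y)→(P,_,-1)
state=P head=-2 tape=___[_]_xyyx   (P,_)→(P,y,+1)
state=P head=-1 tape=___y[_]xyyx   (P,_)→(P,y,+1)
state=P head=0 tape=___yy[x]yyx   (P,x)→(P,x,-1)
state=P head=-1 tape=___y[y]xyyx   (P,y)→(P,_,-1)
state=P head=-2 tape=___[y]_xyyx   (P,y)→(P,_,-1)
state=P head=-3 tape=__[_]__xyyx   (P,_)→(P,y,+1)
state=P head=-2 tape=__y[_]_xyyx   (P,_)→(P,y,+1)
state=P head=-1 tape=__yy[_]xyyx   (P,_)→(P,y,+1)
state=P head=0 tape=__yyy[x]yyx   (P,x)→(P,x,-1)
state=P head=-1 tape=__yy[y]xyyx   (P,y)→(P,_,-1)
state=P head=-2 tape=__y[y]_xyyx   (P,y)→(P,_,-1)
state=P head=-3 tape=__[y]__xyyx   (P,y)→(P,_,-1)
state=P head=-4 tape=_[_]___xyyx   (P,_)→(P,y,+1)
state=P head=-3 tape=_y[_]__xyyx   (P,_)→(P,y,+1)
state=P head=-2 tape=_yy[_]_xyyx   (P,_)→(P,y,+1)
state=P head=-1 tape=_yyy[_]xyyx   (P,_)→(P,y,+1)
state=P head=0 tape=_yyyy[x]yyx   (P,x)→(P,x,-1)
state=P head=-1 tape=_yyy[y]xyyx   (P,y)→(P,_,-1)
state=P head=-2 tape=_yy[y]_xyyx   (P,y)→(P,_,-1)
state=P head=-3 tape=_y[y]__xyyx   (P,y)→(P,_,-1)
state=P head=-4 tape=_[y]___xyyx   (P,y)→(P,_,-1)
state=P head=-5 tape=[_]____xyyx
After 25 steps: state P, head at -5, tape xyyx.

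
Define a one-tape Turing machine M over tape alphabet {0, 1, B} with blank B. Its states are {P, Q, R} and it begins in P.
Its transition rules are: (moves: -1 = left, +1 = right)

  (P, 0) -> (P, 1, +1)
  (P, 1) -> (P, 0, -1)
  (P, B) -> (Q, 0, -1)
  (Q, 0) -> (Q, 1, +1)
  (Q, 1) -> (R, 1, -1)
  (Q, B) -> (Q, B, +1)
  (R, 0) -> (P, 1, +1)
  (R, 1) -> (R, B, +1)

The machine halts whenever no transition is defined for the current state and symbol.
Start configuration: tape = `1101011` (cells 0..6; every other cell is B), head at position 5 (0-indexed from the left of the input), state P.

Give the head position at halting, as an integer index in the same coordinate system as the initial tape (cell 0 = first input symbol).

6

state=P head=5 tape=11010[1]1BB   (P,1)→(P,0,-1)
state=P head=4 tape=1101[0]01BB   (P,0)→(P,1,+1)
state=P head=5 tape=11011[0]1BB   (P,0)→(P,1,+1)
state=P head=6 tape=110111[1]BB   (P,1)→(P,0,-1)
state=P head=5 tape=11011[1]0BB   (P,1)→(P,0,-1)
state=P head=4 tape=1101[1]00BB   (P,1)→(P,0,-1)
state=P head=3 tape=110[1]000BB   (P,1)→(P,0,-1)
state=P head=2 tape=11[0]0000BB   (P,0)→(P,1,+1)
state=P head=3 tape=111[0]000BB   (P,0)→(P,1,+1)
state=P head=4 tape=1111[0]00BB   (P,0)→(P,1,+1)
state=P head=5 tape=11111[0]0BB   (P,0)→(P,1,+1)
state=P head=6 tape=111111[0]BB   (P,0)→(P,1,+1)
state=P head=7 tape=1111111[B]B   (P,B)→(Q,0,-1)
state=Q head=6 tape=111111[1]0B   (Q,1)→(R,1,-1)
state=R head=5 tape=11111[1]10B   (R,1)→(R,B,+1)
state=R head=6 tape=11111B[1]0B   (R,1)→(R,B,+1)
state=R head=7 tape=11111BB[0]B   (R,0)→(P,1,+1)
state=P head=8 tape=11111BB1[B]   (P,B)→(Q,0,-1)
state=Q head=7 tape=11111BB[1]0   (Q,1)→(R,1,-1)
state=R head=6 tape=11111B[B]10
At halt the head is at cell 6.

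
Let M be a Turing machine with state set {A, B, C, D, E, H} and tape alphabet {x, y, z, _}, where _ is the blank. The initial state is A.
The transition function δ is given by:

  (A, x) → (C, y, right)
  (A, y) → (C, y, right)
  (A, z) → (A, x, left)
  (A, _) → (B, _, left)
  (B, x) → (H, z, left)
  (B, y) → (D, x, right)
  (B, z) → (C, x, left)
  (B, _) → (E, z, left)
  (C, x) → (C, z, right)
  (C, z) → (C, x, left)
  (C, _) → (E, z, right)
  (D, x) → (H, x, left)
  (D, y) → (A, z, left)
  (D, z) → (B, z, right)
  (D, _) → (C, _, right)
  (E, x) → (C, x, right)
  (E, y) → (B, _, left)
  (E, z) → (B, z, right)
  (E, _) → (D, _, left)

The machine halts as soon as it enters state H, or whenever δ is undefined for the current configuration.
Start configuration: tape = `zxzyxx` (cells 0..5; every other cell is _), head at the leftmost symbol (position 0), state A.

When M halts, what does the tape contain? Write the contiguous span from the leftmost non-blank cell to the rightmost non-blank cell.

zzzzzzzyxx

A | ____[z]xzyxx   read z → write x, move left, go to A
A | ___[_]xxzyxx   read _ → write _, move left, go to B
B | __[_]_xxzyxx   read _ → write z, move left, go to E
E | _[_]z_xxzyxx   read _ → write _, move left, go to D
D | [_]_z_xxzyxx   read _ → write _, move right, go to C
C | _[_]z_xxzyxx   read _ → write z, move right, go to E
E | _z[z]_xxzyxx   read z → write z, move right, go to B
B | _zz[_]xxzyxx   read _ → write z, move left, go to E
E | _z[z]zxxzyxx   read z → write z, move right, go to B
B | _zz[z]xxzyxx   read z → write x, move left, go to C
C | _z[z]xxxzyxx   read z → write x, move left, go to C
C | _[z]xxxxzyxx   read z → write x, move left, go to C
C | [_]xxxxxzyxx   read _ → write z, move right, go to E
E | z[x]xxxxzyxx   read x → write x, move right, go to C
C | zx[x]xxxzyxx   read x → write z, move right, go to C
C | zxz[x]xxzyxx   read x → write z, move right, go to C
C | zxzz[x]xzyxx   read x → write z, move right, go to C
C | zxzzz[x]zyxx   read x → write z, move right, go to C
C | zxzzzz[z]yxx   read z → write x, move left, go to C
C | zxzzz[z]xyxx   read z → write x, move left, go to C
C | zxzz[z]xxyxx   read z → write x, move left, go to C
C | zxz[z]xxxyxx   read z → write x, move left, go to C
C | zx[z]xxxxyxx   read z → write x, move left, go to C
C | z[x]xxxxxyxx   read x → write z, move right, go to C
C | zz[x]xxxxyxx   read x → write z, move right, go to C
C | zzz[x]xxxyxx   read x → write z, move right, go to C
C | zzzz[x]xxyxx   read x → write z, move right, go to C
C | zzzzz[x]xyxx   read x → write z, move right, go to C
C | zzzzzz[x]yxx   read x → write z, move right, go to C
C | zzzzzzz[y]xx
The non-blank tape span at halt is zzzzzzzyxx.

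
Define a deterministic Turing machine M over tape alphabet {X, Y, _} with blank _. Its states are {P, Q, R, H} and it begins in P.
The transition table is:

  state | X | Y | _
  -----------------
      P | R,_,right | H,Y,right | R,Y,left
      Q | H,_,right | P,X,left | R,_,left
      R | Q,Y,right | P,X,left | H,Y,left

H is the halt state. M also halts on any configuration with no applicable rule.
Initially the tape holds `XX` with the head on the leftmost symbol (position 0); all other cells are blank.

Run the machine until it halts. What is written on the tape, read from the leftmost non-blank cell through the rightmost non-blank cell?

P | __[X]X_   read X → write _, move right, go to R
R | ___[X]_   read X → write Y, move right, go to Q
Q | ___Y[_]   read _ → write _, move left, go to R
R | ___[Y]_   read Y → write X, move left, go to P
P | __[_]X_   read _ → write Y, move left, go to R
R | _[_]YX_   read _ → write Y, move left, go to H
H | [_]YYX_
The non-blank tape span at halt is YYX.

YYX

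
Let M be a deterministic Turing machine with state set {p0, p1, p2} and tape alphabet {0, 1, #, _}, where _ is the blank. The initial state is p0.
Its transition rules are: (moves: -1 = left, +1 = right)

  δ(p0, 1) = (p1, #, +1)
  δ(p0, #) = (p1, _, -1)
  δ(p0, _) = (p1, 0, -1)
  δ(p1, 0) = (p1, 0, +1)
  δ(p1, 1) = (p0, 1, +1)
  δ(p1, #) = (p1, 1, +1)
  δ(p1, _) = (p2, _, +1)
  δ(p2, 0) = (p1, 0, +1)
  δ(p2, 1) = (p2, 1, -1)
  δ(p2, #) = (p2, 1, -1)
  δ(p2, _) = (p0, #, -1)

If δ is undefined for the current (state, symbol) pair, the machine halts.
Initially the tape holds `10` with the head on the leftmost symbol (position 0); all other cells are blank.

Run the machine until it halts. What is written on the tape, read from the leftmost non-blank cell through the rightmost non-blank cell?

#0010#

p0 | [1]0____   read 1 → write #, move +1, go to p1
p1 | #[0]____   read 0 → write 0, move +1, go to p1
p1 | #0[_]___   read _ → write _, move +1, go to p2
p2 | #0_[_]__   read _ → write #, move -1, go to p0
p0 | #0[_]#__   read _ → write 0, move -1, go to p1
p1 | #[0]0#__   read 0 → write 0, move +1, go to p1
p1 | #0[0]#__   read 0 → write 0, move +1, go to p1
p1 | #00[#]__   read # → write 1, move +1, go to p1
p1 | #001[_]_   read _ → write _, move +1, go to p2
p2 | #001_[_]   read _ → write #, move -1, go to p0
p0 | #001[_]#   read _ → write 0, move -1, go to p1
p1 | #00[1]0#   read 1 → write 1, move +1, go to p0
p0 | #001[0]#
The non-blank tape span at halt is #0010#.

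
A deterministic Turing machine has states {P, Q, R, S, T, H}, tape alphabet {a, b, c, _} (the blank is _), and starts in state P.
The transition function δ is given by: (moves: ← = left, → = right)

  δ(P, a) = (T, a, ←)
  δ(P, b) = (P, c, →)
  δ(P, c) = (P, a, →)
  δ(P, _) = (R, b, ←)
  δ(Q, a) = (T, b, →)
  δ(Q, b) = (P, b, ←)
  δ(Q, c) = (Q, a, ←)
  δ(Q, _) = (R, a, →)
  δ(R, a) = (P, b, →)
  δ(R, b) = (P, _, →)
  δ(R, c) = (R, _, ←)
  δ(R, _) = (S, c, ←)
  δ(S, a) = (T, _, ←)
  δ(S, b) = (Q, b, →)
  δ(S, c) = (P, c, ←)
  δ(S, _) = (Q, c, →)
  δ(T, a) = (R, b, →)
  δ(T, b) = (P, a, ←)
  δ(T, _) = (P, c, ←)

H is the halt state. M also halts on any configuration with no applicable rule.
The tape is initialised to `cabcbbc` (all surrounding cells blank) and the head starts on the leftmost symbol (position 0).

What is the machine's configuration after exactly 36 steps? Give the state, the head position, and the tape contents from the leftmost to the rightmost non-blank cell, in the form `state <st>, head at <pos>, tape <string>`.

P | [c]abcbbc___   read c → write a, move →, go to P
P | a[a]bcbbc___   read a → write a, move ←, go to T
T | [a]abcbbc___   read a → write b, move →, go to R
R | b[a]bcbbc___   read a → write b, move →, go to P
P | bb[b]cbbc___   read b → write c, move →, go to P
P | bbc[c]bbc___   read c → write a, move →, go to P
P | bbca[b]bc___   read b → write c, move →, go to P
P | bbcac[b]c___   read b → write c, move →, go to P
P | bbcacc[c]___   read c → write a, move →, go to P
P | bbcacca[_]__   read _ → write b, move ←, go to R
R | bbcacc[a]b__   read a → write b, move →, go to P
P | bbcaccb[b]__   read b → write c, move →, go to P
P | bbcaccbc[_]_   read _ → write b, move ←, go to R
R | bbcaccb[c]b_   read c → write _, move ←, go to R
R | bbcacc[b]_b_   read b → write _, move →, go to P
P | bbcacc_[_]b_   read _ → write b, move ←, go to R
R | bbcacc[_]bb_   read _ → write c, move ←, go to S
S | bbcac[c]cbb_   read c → write c, move ←, go to P
P | bbca[c]ccbb_   read c → write a, move →, go to P
P | bbcaa[c]cbb_   read c → write a, move →, go to P
P | bbcaaa[c]bb_   read c → write a, move →, go to P
P | bbcaaaa[b]b_   read b → write c, move →, go to P
P | bbcaaaac[b]_   read b → write c, move →, go to P
P | bbcaaaacc[_]   read _ → write b, move ←, go to R
R | bbcaaaac[c]b   read c → write _, move ←, go to R
R | bbcaaaa[c]_b   read c → write _, move ←, go to R
R | bbcaaa[a]__b   read a → write b, move →, go to P
P | bbcaaab[_]_b   read _ → write b, move ←, go to R
R | bbcaaa[b]b_b   read b → write _, move →, go to P
P | bbcaaa_[b]_b   read b → write c, move →, go to P
P | bbcaaa_c[_]b   read _ → write b, move ←, go to R
R | bbcaaa_[c]bb   read c → write _, move ←, go to R
R | bbcaaa[_]_bb   read _ → write c, move ←, go to S
S | bbcaa[a]c_bb   read a → write _, move ←, go to T
T | bbca[a]_c_bb   read a → write b, move →, go to R
R | bbcab[_]c_bb   read _ → write c, move ←, go to S
S | bbca[b]cc_bb
After 36 steps: state S, head at 4, tape bbcabcc_bb.

state S, head at 4, tape bbcabcc_bb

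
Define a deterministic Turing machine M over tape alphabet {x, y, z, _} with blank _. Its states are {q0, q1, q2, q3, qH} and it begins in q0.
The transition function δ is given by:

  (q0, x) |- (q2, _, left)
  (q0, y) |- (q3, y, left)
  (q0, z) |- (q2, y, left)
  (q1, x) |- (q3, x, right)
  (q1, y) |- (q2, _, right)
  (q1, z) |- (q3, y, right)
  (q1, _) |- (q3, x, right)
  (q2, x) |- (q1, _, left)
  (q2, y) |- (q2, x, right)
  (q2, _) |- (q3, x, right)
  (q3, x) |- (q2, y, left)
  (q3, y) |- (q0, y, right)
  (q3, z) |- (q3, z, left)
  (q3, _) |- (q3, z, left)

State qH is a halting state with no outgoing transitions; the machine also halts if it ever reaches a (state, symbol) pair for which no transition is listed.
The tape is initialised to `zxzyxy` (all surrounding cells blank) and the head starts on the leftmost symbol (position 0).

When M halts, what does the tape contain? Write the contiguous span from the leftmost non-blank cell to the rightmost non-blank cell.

xxxxzyxy

state=q0 head=0 tape=__[z]xzyxy   (q0,z)→(q2,y,left)
state=q2 head=-1 tape=_[_]yxzyxy   (q2,_)→(q3,x,right)
state=q3 head=0 tape=_x[y]xzyxy   (q3,y)→(q0,y,right)
state=q0 head=1 tape=_xy[x]zyxy   (q0,x)→(q2,_,left)
state=q2 head=0 tape=_x[y]_zyxy   (q2,y)→(q2,x,right)
state=q2 head=1 tape=_xx[_]zyxy   (q2,_)→(q3,x,right)
state=q3 head=2 tape=_xxx[z]yxy   (q3,z)→(q3,z,left)
state=q3 head=1 tape=_xx[x]zyxy   (q3,x)→(q2,y,left)
state=q2 head=0 tape=_x[x]yzyxy   (q2,x)→(q1,_,left)
state=q1 head=-1 tape=_[x]_yzyxy   (q1,x)→(q3,x,right)
state=q3 head=0 tape=_x[_]yzyxy   (q3,_)→(q3,z,left)
state=q3 head=-1 tape=_[x]zyzyxy   (q3,x)→(q2,y,left)
state=q2 head=-2 tape=[_]yzyzyxy   (q2,_)→(q3,x,right)
state=q3 head=-1 tape=x[y]zyzyxy   (q3,y)→(q0,y,right)
state=q0 head=0 tape=xy[z]yzyxy   (q0,z)→(q2,y,left)
state=q2 head=-1 tape=x[y]yyzyxy   (q2,y)→(q2,x,right)
state=q2 head=0 tape=xx[y]yzyxy   (q2,y)→(q2,x,right)
state=q2 head=1 tape=xxx[y]zyxy   (q2,y)→(q2,x,right)
state=q2 head=2 tape=xxxx[z]yxy
The non-blank tape span at halt is xxxxzyxy.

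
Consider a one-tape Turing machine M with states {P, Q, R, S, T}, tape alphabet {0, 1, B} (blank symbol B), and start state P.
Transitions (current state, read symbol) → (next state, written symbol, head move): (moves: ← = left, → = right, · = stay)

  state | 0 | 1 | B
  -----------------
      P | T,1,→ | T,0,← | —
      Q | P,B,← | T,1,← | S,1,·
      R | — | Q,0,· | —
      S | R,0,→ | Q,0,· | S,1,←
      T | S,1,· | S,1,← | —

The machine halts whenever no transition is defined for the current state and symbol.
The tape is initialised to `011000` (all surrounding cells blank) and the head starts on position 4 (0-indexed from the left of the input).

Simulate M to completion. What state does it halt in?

state=P head=4 tape=0110[0]0   (P,0)→(T,1,→)
state=T head=5 tape=01101[0]   (T,0)→(S,1,·)
state=S head=5 tape=01101[1]   (S,1)→(Q,0,·)
state=Q head=5 tape=01101[0]   (Q,0)→(P,B,←)
state=P head=4 tape=0110[1]B   (P,1)→(T,0,←)
state=T head=3 tape=011[0]0B   (T,0)→(S,1,·)
state=S head=3 tape=011[1]0B   (S,1)→(Q,0,·)
state=Q head=3 tape=011[0]0B   (Q,0)→(P,B,←)
state=P head=2 tape=01[1]B0B   (P,1)→(T,0,←)
state=T head=1 tape=0[1]0B0B   (T,1)→(S,1,←)
state=S head=0 tape=[0]10B0B   (S,0)→(R,0,→)
state=R head=1 tape=0[1]0B0B   (R,1)→(Q,0,·)
state=Q head=1 tape=0[0]0B0B   (Q,0)→(P,B,←)
state=P head=0 tape=[0]B0B0B   (P,0)→(T,1,→)
state=T head=1 tape=1[B]0B0B
No transition is defined for (T, B); M halts in state T.

T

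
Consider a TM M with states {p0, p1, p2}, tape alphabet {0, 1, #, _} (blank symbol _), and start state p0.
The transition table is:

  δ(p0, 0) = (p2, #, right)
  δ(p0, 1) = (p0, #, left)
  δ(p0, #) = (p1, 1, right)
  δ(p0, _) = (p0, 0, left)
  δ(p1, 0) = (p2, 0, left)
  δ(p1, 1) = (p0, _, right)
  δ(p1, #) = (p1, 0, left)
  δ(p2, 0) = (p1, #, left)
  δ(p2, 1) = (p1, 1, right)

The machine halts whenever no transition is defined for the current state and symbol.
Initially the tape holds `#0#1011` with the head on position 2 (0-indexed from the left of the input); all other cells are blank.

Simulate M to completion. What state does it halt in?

p1

p0 | #0[#]1011_   read # → write 1, move right, go to p1
p1 | #01[1]011_   read 1 → write _, move right, go to p0
p0 | #01_[0]11_   read 0 → write #, move right, go to p2
p2 | #01_#[1]1_   read 1 → write 1, move right, go to p1
p1 | #01_#1[1]_   read 1 → write _, move right, go to p0
p0 | #01_#1_[_]   read _ → write 0, move left, go to p0
p0 | #01_#1[_]0   read _ → write 0, move left, go to p0
p0 | #01_#[1]00   read 1 → write #, move left, go to p0
p0 | #01_[#]#00   read # → write 1, move right, go to p1
p1 | #01_1[#]00   read # → write 0, move left, go to p1
p1 | #01_[1]000   read 1 → write _, move right, go to p0
p0 | #01__[0]00   read 0 → write #, move right, go to p2
p2 | #01__#[0]0   read 0 → write #, move left, go to p1
p1 | #01__[#]#0   read # → write 0, move left, go to p1
p1 | #01_[_]0#0
No transition is defined for (p1, _); M halts in state p1.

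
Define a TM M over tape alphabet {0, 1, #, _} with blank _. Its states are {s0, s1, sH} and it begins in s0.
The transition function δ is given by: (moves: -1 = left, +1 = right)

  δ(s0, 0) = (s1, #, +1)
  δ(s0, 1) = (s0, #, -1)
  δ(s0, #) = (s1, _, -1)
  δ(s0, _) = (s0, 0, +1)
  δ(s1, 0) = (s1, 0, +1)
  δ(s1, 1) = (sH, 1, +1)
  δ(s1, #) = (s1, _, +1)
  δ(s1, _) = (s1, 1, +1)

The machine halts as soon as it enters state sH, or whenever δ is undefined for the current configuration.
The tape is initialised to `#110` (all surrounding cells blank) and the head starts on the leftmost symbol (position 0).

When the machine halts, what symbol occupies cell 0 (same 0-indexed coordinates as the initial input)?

1

state=s0 head=0 tape=_[#]110   (s0,#)→(s1,_,-1)
state=s1 head=-1 tape=[_]_110   (s1,_)→(s1,1,+1)
state=s1 head=0 tape=1[_]110   (s1,_)→(s1,1,+1)
state=s1 head=1 tape=11[1]10   (s1,1)→(sH,1,+1)
state=sH head=2 tape=111[1]0
Cell 0 holds 1 when M halts.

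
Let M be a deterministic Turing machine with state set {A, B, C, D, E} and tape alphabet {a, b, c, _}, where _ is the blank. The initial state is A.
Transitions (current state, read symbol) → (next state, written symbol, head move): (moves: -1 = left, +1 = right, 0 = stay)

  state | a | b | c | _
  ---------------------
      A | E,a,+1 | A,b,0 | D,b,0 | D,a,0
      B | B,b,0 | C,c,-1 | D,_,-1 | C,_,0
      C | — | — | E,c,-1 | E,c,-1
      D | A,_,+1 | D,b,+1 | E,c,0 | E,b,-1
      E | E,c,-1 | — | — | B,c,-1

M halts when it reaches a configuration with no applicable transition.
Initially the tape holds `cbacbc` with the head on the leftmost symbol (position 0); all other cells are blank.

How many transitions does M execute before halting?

8

state=A head=0 tape=[c]bacbc   (A,c)→(D,b,0)
state=D head=0 tape=[b]bacbc   (D,b)→(D,b,+1)
state=D head=1 tape=b[b]acbc   (D,b)→(D,b,+1)
state=D head=2 tape=bb[a]cbc   (D,a)→(A,_,+1)
state=A head=3 tape=bb_[c]bc   (A,c)→(D,b,0)
state=D head=3 tape=bb_[b]bc   (D,b)→(D,b,+1)
state=D head=4 tape=bb_b[b]c   (D,b)→(D,b,+1)
state=D head=5 tape=bb_bb[c]   (D,c)→(E,c,0)
state=E head=5 tape=bb_bb[c]
M halts after 8 transitions.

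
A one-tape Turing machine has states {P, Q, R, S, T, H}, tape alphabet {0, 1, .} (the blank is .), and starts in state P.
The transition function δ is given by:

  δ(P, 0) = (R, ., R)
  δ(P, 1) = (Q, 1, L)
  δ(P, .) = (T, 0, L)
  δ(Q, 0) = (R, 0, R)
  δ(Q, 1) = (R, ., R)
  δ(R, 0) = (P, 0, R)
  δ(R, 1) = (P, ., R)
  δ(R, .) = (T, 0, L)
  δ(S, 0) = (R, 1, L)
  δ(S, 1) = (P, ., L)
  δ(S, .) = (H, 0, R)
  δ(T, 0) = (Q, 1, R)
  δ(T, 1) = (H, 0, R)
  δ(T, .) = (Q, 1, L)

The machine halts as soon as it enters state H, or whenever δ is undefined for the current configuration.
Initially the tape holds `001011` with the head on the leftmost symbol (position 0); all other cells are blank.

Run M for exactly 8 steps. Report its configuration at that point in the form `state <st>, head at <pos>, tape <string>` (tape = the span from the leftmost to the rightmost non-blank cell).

state Q, head at 4, tape 0...1

state=P head=0 tape=[0]01011   (P,0)→(R,.,R)
state=R head=1 tape=.[0]1011   (R,0)→(P,0,R)
state=P head=2 tape=.0[1]011   (P,1)→(Q,1,L)
state=Q head=1 tape=.[0]1011   (Q,0)→(R,0,R)
state=R head=2 tape=.0[1]011   (R,1)→(P,.,R)
state=P head=3 tape=.0.[0]11   (P,0)→(R,.,R)
state=R head=4 tape=.0..[1]1   (R,1)→(P,.,R)
state=P head=5 tape=.0...[1]   (P,1)→(Q,1,L)
state=Q head=4 tape=.0..[.]1
After 8 steps: state Q, head at 4, tape 0...1.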